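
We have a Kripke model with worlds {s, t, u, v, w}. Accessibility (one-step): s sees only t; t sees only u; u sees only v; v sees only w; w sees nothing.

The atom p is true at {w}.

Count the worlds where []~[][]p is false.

3

s: successors {t}; ~[][]p there: t:T. ✓
t: successors {u}; ~[][]p there: u:F. ✗
u: successors {v}; ~[][]p there: v:F. ✗
v: successors {w}; ~[][]p there: w:F. ✗
w: no successors, so []~[][]p holds vacuously. ✓
Satisfying worlds: {s, w}.
So []~[][]p fails at the other 3 worlds.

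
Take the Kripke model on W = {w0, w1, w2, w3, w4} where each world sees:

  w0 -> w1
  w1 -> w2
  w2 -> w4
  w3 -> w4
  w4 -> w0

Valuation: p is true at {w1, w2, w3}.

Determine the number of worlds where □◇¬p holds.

w0: successors {w1}; ◇¬p there: w1:F. ✗
w1: successors {w2}; ◇¬p there: w2:T. ✓
w2: successors {w4}; ◇¬p there: w4:T. ✓
w3: successors {w4}; ◇¬p there: w4:T. ✓
w4: successors {w0}; ◇¬p there: w0:F. ✗
Satisfying worlds: {w1, w2, w3}.

3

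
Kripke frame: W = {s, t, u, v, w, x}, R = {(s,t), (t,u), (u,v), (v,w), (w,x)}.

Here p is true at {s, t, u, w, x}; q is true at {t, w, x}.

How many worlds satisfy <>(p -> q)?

4

s: successors {t}; p -> q there: t:T. ✓
t: successors {u}; p -> q there: u:F. ✗
u: successors {v}; p -> q there: v:T. ✓
v: successors {w}; p -> q there: w:T. ✓
w: successors {x}; p -> q there: x:T. ✓
x: no successors, so <>(p -> q) fails. ✗
Satisfying worlds: {s, u, v, w}.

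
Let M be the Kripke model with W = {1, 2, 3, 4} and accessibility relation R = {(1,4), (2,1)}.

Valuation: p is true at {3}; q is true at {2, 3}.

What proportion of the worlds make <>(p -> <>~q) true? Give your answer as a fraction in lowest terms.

1: successors {4}; p -> <>~q there: 4:T. ✓
2: successors {1}; p -> <>~q there: 1:T. ✓
3: no successors, so <>(p -> <>~q) fails. ✗
4: no successors, so <>(p -> <>~q) fails. ✗
That's 2 of 4 worlds, so 2/4 = 1/2.

1/2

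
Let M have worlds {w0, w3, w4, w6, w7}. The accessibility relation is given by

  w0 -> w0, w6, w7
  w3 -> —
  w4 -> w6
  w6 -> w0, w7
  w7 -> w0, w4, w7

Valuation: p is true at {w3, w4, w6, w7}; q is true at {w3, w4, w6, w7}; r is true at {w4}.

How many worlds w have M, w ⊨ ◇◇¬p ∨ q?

5

w0: ◇◇¬p is T, q is F. ✓
w3: ◇◇¬p is F, q is T. ✓
w4: ◇◇¬p is T, q is T. ✓
w6: ◇◇¬p is T, q is T. ✓
w7: ◇◇¬p is T, q is T. ✓
Satisfying worlds: {w0, w3, w4, w6, w7}.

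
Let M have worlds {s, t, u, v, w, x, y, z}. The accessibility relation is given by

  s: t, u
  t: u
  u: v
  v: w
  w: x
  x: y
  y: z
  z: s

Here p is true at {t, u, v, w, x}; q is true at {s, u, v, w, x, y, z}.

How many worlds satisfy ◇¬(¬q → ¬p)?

1

s: successors {t, u}; ¬(¬q → ¬p) there: t:T, u:F. ✓
t: successors {u}; ¬(¬q → ¬p) there: u:F. ✗
u: successors {v}; ¬(¬q → ¬p) there: v:F. ✗
v: successors {w}; ¬(¬q → ¬p) there: w:F. ✗
w: successors {x}; ¬(¬q → ¬p) there: x:F. ✗
x: successors {y}; ¬(¬q → ¬p) there: y:F. ✗
y: successors {z}; ¬(¬q → ¬p) there: z:F. ✗
z: successors {s}; ¬(¬q → ¬p) there: s:F. ✗
Satisfying worlds: {s}.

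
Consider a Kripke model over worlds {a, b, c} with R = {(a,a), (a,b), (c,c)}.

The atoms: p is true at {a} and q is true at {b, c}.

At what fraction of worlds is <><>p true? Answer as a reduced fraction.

1/3

a: successors {a, b}; <>p there: a:T, b:F. ✓
b: no successors, so <><>p fails. ✗
c: successors {c}; <>p there: c:F. ✗
That's 1 of 3 worlds, so 1/3.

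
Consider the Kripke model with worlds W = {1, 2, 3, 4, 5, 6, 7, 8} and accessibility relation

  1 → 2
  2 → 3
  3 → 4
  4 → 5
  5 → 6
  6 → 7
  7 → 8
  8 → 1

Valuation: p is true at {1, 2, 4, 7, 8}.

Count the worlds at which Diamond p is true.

5

1: successors {2}; p there: 2:T. ✓
2: successors {3}; p there: 3:F. ✗
3: successors {4}; p there: 4:T. ✓
4: successors {5}; p there: 5:F. ✗
5: successors {6}; p there: 6:F. ✗
6: successors {7}; p there: 7:T. ✓
7: successors {8}; p there: 8:T. ✓
8: successors {1}; p there: 1:T. ✓
Satisfying worlds: {1, 3, 6, 7, 8}.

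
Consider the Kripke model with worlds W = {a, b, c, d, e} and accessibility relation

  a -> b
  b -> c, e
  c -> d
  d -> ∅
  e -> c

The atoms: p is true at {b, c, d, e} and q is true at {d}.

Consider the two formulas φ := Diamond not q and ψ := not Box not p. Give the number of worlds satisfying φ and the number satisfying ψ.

3 and 4

For Diamond not q:
a: successors {b}; not q there: b:T. ✓
b: successors {c, e}; not q there: c:T, e:T. ✓
c: successors {d}; not q there: d:F. ✗
d: no successors, so Diamond not q fails. ✗
e: successors {c}; not q there: c:T. ✓
— 3 worlds.
For not Box not p:
a: Box not p is F. ✓
b: Box not p is F. ✓
c: Box not p is F. ✓
d: Box not p is T. ✗
e: Box not p is F. ✓
— 4 worlds.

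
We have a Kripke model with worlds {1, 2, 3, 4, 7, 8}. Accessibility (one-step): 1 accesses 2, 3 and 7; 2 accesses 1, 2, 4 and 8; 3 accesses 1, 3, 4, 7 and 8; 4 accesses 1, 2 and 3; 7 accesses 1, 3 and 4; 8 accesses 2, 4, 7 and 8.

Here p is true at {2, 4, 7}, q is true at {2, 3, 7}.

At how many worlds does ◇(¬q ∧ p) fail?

2

1: successors {2, 3, 7}; ¬q ∧ p there: 2:F, 3:F, 7:F. ✗
2: successors {1, 2, 4, 8}; ¬q ∧ p there: 1:F, 2:F, 4:T, 8:F. ✓
3: successors {1, 3, 4, 7, 8}; ¬q ∧ p there: 1:F, 3:F, 4:T, 7:F, 8:F. ✓
4: successors {1, 2, 3}; ¬q ∧ p there: 1:F, 2:F, 3:F. ✗
7: successors {1, 3, 4}; ¬q ∧ p there: 1:F, 3:F, 4:T. ✓
8: successors {2, 4, 7, 8}; ¬q ∧ p there: 2:F, 4:T, 7:F, 8:F. ✓
Satisfying worlds: {2, 3, 7, 8}.
So ◇(¬q ∧ p) fails at the other 2 worlds.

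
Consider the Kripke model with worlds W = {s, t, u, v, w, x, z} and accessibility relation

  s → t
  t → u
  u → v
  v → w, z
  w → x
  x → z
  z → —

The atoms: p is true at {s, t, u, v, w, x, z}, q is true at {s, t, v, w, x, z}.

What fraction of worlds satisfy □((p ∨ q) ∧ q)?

6/7

s: successors {t}; (p ∨ q) ∧ q there: t:T. ✓
t: successors {u}; (p ∨ q) ∧ q there: u:F. ✗
u: successors {v}; (p ∨ q) ∧ q there: v:T. ✓
v: successors {w, z}; (p ∨ q) ∧ q there: w:T, z:T. ✓
w: successors {x}; (p ∨ q) ∧ q there: x:T. ✓
x: successors {z}; (p ∨ q) ∧ q there: z:T. ✓
z: no successors, so □((p ∨ q) ∧ q) holds vacuously. ✓
That's 6 of 7 worlds, so 6/7.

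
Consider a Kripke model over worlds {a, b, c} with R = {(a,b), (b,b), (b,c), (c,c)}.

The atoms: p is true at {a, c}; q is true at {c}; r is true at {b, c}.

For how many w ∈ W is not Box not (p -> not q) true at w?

a: Box not (p -> not q) is F. ✓
b: Box not (p -> not q) is F. ✓
c: Box not (p -> not q) is T. ✗
Satisfying worlds: {a, b}.

2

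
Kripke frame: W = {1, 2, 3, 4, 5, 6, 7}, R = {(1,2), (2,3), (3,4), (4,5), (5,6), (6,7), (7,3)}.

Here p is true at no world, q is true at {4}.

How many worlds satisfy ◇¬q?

1: successors {2}; ¬q there: 2:T. ✓
2: successors {3}; ¬q there: 3:T. ✓
3: successors {4}; ¬q there: 4:F. ✗
4: successors {5}; ¬q there: 5:T. ✓
5: successors {6}; ¬q there: 6:T. ✓
6: successors {7}; ¬q there: 7:T. ✓
7: successors {3}; ¬q there: 3:T. ✓
Satisfying worlds: {1, 2, 4, 5, 6, 7}.

6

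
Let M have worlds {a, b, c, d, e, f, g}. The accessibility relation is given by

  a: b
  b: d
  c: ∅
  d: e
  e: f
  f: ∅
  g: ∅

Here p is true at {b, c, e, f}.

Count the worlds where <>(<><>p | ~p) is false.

a: successors {b}; <><>p | ~p there: b:T. ✓
b: successors {d}; <><>p | ~p there: d:T. ✓
c: no successors, so <>(<><>p | ~p) fails. ✗
d: successors {e}; <><>p | ~p there: e:F. ✗
e: successors {f}; <><>p | ~p there: f:F. ✗
f: no successors, so <>(<><>p | ~p) fails. ✗
g: no successors, so <>(<><>p | ~p) fails. ✗
Satisfying worlds: {a, b}.
So <>(<><>p | ~p) fails at the other 5 worlds.

5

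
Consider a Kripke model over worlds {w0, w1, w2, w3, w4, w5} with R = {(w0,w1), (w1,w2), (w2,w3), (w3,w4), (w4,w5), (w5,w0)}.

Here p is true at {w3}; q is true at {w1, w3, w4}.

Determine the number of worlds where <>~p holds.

5

w0: successors {w1}; ~p there: w1:T. ✓
w1: successors {w2}; ~p there: w2:T. ✓
w2: successors {w3}; ~p there: w3:F. ✗
w3: successors {w4}; ~p there: w4:T. ✓
w4: successors {w5}; ~p there: w5:T. ✓
w5: successors {w0}; ~p there: w0:T. ✓
Satisfying worlds: {w0, w1, w3, w4, w5}.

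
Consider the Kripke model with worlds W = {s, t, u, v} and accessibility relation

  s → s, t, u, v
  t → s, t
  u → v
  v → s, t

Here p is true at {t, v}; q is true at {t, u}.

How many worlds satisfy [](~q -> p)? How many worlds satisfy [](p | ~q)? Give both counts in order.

For [](~q -> p):
s: successors {s, t, u, v}; ~q -> p there: s:F, t:T, u:T, v:T. ✗
t: successors {s, t}; ~q -> p there: s:F, t:T. ✗
u: successors {v}; ~q -> p there: v:T. ✓
v: successors {s, t}; ~q -> p there: s:F, t:T. ✗
— 1 world.
For [](p | ~q):
s: successors {s, t, u, v}; p | ~q there: s:T, t:T, u:F, v:T. ✗
t: successors {s, t}; p | ~q there: s:T, t:T. ✓
u: successors {v}; p | ~q there: v:T. ✓
v: successors {s, t}; p | ~q there: s:T, t:T. ✓
— 3 worlds.

1 and 3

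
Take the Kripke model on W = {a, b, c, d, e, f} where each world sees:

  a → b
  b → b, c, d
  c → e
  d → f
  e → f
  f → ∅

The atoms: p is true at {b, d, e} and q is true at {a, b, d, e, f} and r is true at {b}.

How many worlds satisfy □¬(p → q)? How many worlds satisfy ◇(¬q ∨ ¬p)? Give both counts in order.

For □¬(p → q):
a: successors {b}; ¬(p → q) there: b:F. ✗
b: successors {b, c, d}; ¬(p → q) there: b:F, c:F, d:F. ✗
c: successors {e}; ¬(p → q) there: e:F. ✗
d: successors {f}; ¬(p → q) there: f:F. ✗
e: successors {f}; ¬(p → q) there: f:F. ✗
f: no successors, so □¬(p → q) holds vacuously. ✓
— 1 world.
For ◇(¬q ∨ ¬p):
a: successors {b}; ¬q ∨ ¬p there: b:F. ✗
b: successors {b, c, d}; ¬q ∨ ¬p there: b:F, c:T, d:F. ✓
c: successors {e}; ¬q ∨ ¬p there: e:F. ✗
d: successors {f}; ¬q ∨ ¬p there: f:T. ✓
e: successors {f}; ¬q ∨ ¬p there: f:T. ✓
f: no successors, so ◇(¬q ∨ ¬p) fails. ✗
— 3 worlds.

1 and 3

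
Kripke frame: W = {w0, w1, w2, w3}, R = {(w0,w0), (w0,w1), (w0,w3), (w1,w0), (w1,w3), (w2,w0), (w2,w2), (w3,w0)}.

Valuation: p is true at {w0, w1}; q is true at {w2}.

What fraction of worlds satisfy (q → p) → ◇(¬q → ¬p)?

w0: q → p is T, ◇(¬q → ¬p) is T. ✓
w1: q → p is T, ◇(¬q → ¬p) is T. ✓
w2: q → p is F, ◇(¬q → ¬p) is T. ✓
w3: q → p is T, ◇(¬q → ¬p) is F. ✗
That's 3 of 4 worlds, so 3/4.

3/4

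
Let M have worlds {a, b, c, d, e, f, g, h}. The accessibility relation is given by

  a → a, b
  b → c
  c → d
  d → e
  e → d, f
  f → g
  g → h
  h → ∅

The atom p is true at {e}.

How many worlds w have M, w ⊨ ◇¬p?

6

a: successors {a, b}; ¬p there: a:T, b:T. ✓
b: successors {c}; ¬p there: c:T. ✓
c: successors {d}; ¬p there: d:T. ✓
d: successors {e}; ¬p there: e:F. ✗
e: successors {d, f}; ¬p there: d:T, f:T. ✓
f: successors {g}; ¬p there: g:T. ✓
g: successors {h}; ¬p there: h:T. ✓
h: no successors, so ◇¬p fails. ✗
Satisfying worlds: {a, b, c, e, f, g}.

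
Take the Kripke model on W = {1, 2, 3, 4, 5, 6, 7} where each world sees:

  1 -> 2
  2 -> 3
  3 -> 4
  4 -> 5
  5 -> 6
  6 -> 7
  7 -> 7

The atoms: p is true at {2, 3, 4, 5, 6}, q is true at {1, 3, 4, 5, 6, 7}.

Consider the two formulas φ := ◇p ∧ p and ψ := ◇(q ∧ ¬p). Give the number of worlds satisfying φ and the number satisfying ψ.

4 and 2

For ◇p ∧ p:
1: ◇p is T, p is F. ✗
2: ◇p is T, p is T. ✓
3: ◇p is T, p is T. ✓
4: ◇p is T, p is T. ✓
5: ◇p is T, p is T. ✓
6: ◇p is F, p is T. ✗
7: ◇p is F, p is F. ✗
— 4 worlds.
For ◇(q ∧ ¬p):
1: successors {2}; q ∧ ¬p there: 2:F. ✗
2: successors {3}; q ∧ ¬p there: 3:F. ✗
3: successors {4}; q ∧ ¬p there: 4:F. ✗
4: successors {5}; q ∧ ¬p there: 5:F. ✗
5: successors {6}; q ∧ ¬p there: 6:F. ✗
6: successors {7}; q ∧ ¬p there: 7:T. ✓
7: successors {7}; q ∧ ¬p there: 7:T. ✓
— 2 worlds.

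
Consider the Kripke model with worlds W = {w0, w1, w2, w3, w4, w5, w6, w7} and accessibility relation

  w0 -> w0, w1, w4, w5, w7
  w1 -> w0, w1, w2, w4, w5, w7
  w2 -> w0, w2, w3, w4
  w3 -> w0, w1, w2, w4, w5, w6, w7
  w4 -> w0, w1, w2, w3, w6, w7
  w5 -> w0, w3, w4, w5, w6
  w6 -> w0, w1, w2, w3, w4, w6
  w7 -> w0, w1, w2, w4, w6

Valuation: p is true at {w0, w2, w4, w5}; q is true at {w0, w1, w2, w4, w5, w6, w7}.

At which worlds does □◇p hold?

{w0, w1, w2, w3, w4, w5, w6, w7}

w0: successors {w0, w1, w4, w5, w7}; ◇p there: w0:T, w1:T, w4:T, w5:T, w7:T. ✓
w1: successors {w0, w1, w2, w4, w5, w7}; ◇p there: w0:T, w1:T, w2:T, w4:T, w5:T, w7:T. ✓
w2: successors {w0, w2, w3, w4}; ◇p there: w0:T, w2:T, w3:T, w4:T. ✓
w3: successors {w0, w1, w2, w4, w5, w6, w7}; ◇p there: w0:T, w1:T, w2:T, w4:T, w5:T, w6:T, w7:T. ✓
w4: successors {w0, w1, w2, w3, w6, w7}; ◇p there: w0:T, w1:T, w2:T, w3:T, w6:T, w7:T. ✓
w5: successors {w0, w3, w4, w5, w6}; ◇p there: w0:T, w3:T, w4:T, w5:T, w6:T. ✓
w6: successors {w0, w1, w2, w3, w4, w6}; ◇p there: w0:T, w1:T, w2:T, w3:T, w4:T, w6:T. ✓
w7: successors {w0, w1, w2, w4, w6}; ◇p there: w0:T, w1:T, w2:T, w4:T, w6:T. ✓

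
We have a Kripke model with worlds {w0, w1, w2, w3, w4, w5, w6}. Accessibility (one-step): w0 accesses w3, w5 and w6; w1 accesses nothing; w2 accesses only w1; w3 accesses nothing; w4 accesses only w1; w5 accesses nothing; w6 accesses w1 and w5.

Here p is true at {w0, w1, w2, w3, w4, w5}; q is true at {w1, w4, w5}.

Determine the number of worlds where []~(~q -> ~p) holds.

3

w0: successors {w3, w5, w6}; ~(~q -> ~p) there: w3:T, w5:F, w6:F. ✗
w1: no successors, so []~(~q -> ~p) holds vacuously. ✓
w2: successors {w1}; ~(~q -> ~p) there: w1:F. ✗
w3: no successors, so []~(~q -> ~p) holds vacuously. ✓
w4: successors {w1}; ~(~q -> ~p) there: w1:F. ✗
w5: no successors, so []~(~q -> ~p) holds vacuously. ✓
w6: successors {w1, w5}; ~(~q -> ~p) there: w1:F, w5:F. ✗
Satisfying worlds: {w1, w3, w5}.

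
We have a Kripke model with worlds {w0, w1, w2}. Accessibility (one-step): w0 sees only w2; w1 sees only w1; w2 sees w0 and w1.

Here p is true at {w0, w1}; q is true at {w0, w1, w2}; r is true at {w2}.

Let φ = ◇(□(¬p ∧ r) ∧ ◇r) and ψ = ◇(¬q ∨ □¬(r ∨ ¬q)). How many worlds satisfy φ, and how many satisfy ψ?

1 and 3

For ◇(□(¬p ∧ r) ∧ ◇r):
w0: successors {w2}; □(¬p ∧ r) ∧ ◇r there: w2:F. ✗
w1: successors {w1}; □(¬p ∧ r) ∧ ◇r there: w1:F. ✗
w2: successors {w0, w1}; □(¬p ∧ r) ∧ ◇r there: w0:T, w1:F. ✓
— 1 world.
For ◇(¬q ∨ □¬(r ∨ ¬q)):
w0: successors {w2}; ¬q ∨ □¬(r ∨ ¬q) there: w2:T. ✓
w1: successors {w1}; ¬q ∨ □¬(r ∨ ¬q) there: w1:T. ✓
w2: successors {w0, w1}; ¬q ∨ □¬(r ∨ ¬q) there: w0:F, w1:T. ✓
— 3 worlds.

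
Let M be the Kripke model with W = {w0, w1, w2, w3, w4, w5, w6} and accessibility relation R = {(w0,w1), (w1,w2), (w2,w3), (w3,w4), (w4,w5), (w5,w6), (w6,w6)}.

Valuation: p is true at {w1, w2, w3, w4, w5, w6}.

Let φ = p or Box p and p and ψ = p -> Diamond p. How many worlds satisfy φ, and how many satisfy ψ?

For p or Box p and p:
w0: p is F, Box p and p is F. ✗
w1: p is T, Box p and p is T. ✓
w2: p is T, Box p and p is T. ✓
w3: p is T, Box p and p is T. ✓
w4: p is T, Box p and p is T. ✓
w5: p is T, Box p and p is T. ✓
w6: p is T, Box p and p is T. ✓
— 6 worlds.
For p -> Diamond p:
w0: p is F, Diamond p is T. ✓
w1: p is T, Diamond p is T. ✓
w2: p is T, Diamond p is T. ✓
w3: p is T, Diamond p is T. ✓
w4: p is T, Diamond p is T. ✓
w5: p is T, Diamond p is T. ✓
w6: p is T, Diamond p is T. ✓
— 7 worlds.

6 and 7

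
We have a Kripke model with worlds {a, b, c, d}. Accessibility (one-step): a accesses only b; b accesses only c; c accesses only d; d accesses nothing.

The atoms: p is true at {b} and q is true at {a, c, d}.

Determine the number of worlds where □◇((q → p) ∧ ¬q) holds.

1

a: successors {b}; ◇((q → p) ∧ ¬q) there: b:F. ✗
b: successors {c}; ◇((q → p) ∧ ¬q) there: c:F. ✗
c: successors {d}; ◇((q → p) ∧ ¬q) there: d:F. ✗
d: no successors, so □◇((q → p) ∧ ¬q) holds vacuously. ✓
Satisfying worlds: {d}.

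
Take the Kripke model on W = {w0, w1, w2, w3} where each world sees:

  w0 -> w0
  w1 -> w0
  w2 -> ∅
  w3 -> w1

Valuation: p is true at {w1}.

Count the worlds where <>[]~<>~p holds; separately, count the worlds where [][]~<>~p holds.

0 and 1

For <>[]~<>~p:
w0: successors {w0}; []~<>~p there: w0:F. ✗
w1: successors {w0}; []~<>~p there: w0:F. ✗
w2: no successors, so <>[]~<>~p fails. ✗
w3: successors {w1}; []~<>~p there: w1:F. ✗
— 0 worlds.
For [][]~<>~p:
w0: successors {w0}; []~<>~p there: w0:F. ✗
w1: successors {w0}; []~<>~p there: w0:F. ✗
w2: no successors, so [][]~<>~p holds vacuously. ✓
w3: successors {w1}; []~<>~p there: w1:F. ✗
— 1 world.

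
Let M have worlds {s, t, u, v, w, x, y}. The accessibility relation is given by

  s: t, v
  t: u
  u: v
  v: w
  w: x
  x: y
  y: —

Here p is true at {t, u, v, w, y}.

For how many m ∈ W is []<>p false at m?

s: successors {t, v}; <>p there: t:T, v:T. ✓
t: successors {u}; <>p there: u:T. ✓
u: successors {v}; <>p there: v:T. ✓
v: successors {w}; <>p there: w:F. ✗
w: successors {x}; <>p there: x:T. ✓
x: successors {y}; <>p there: y:F. ✗
y: no successors, so []<>p holds vacuously. ✓
Satisfying worlds: {s, t, u, w, y}.
So []<>p fails at the other 2 worlds.

2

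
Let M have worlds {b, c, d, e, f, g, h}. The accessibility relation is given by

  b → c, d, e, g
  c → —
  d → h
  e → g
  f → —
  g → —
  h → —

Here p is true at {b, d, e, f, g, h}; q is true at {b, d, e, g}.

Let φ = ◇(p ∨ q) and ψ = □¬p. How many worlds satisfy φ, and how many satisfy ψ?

For ◇(p ∨ q):
b: successors {c, d, e, g}; p ∨ q there: c:F, d:T, e:T, g:T. ✓
c: no successors, so ◇(p ∨ q) fails. ✗
d: successors {h}; p ∨ q there: h:T. ✓
e: successors {g}; p ∨ q there: g:T. ✓
f: no successors, so ◇(p ∨ q) fails. ✗
g: no successors, so ◇(p ∨ q) fails. ✗
h: no successors, so ◇(p ∨ q) fails. ✗
— 3 worlds.
For □¬p:
b: successors {c, d, e, g}; ¬p there: c:T, d:F, e:F, g:F. ✗
c: no successors, so □¬p holds vacuously. ✓
d: successors {h}; ¬p there: h:F. ✗
e: successors {g}; ¬p there: g:F. ✗
f: no successors, so □¬p holds vacuously. ✓
g: no successors, so □¬p holds vacuously. ✓
h: no successors, so □¬p holds vacuously. ✓
— 4 worlds.

3 and 4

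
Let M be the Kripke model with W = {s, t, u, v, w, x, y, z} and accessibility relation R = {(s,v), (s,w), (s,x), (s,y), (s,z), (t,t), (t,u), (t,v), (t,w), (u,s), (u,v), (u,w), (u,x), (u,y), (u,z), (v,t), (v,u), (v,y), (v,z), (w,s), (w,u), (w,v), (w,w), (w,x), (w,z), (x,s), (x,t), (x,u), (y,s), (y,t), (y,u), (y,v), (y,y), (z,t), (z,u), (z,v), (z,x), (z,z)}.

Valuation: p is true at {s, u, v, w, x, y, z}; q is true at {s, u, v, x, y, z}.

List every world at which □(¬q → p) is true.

{s, u, w}

s: successors {v, w, x, y, z}; ¬q → p there: v:T, w:T, x:T, y:T, z:T. ✓
t: successors {t, u, v, w}; ¬q → p there: t:F, u:T, v:T, w:T. ✗
u: successors {s, v, w, x, y, z}; ¬q → p there: s:T, v:T, w:T, x:T, y:T, z:T. ✓
v: successors {t, u, y, z}; ¬q → p there: t:F, u:T, y:T, z:T. ✗
w: successors {s, u, v, w, x, z}; ¬q → p there: s:T, u:T, v:T, w:T, x:T, z:T. ✓
x: successors {s, t, u}; ¬q → p there: s:T, t:F, u:T. ✗
y: successors {s, t, u, v, y}; ¬q → p there: s:T, t:F, u:T, v:T, y:T. ✗
z: successors {t, u, v, x, z}; ¬q → p there: t:F, u:T, v:T, x:T, z:T. ✗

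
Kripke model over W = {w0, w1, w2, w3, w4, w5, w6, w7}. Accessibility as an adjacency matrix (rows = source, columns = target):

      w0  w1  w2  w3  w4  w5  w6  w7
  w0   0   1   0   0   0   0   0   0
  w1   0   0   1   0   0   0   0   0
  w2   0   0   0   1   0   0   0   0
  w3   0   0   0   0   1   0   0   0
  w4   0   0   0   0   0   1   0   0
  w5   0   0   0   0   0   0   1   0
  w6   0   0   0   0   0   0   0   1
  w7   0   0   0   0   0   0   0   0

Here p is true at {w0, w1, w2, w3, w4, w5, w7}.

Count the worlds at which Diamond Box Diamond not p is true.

2

w0: successors {w1}; Box Diamond not p there: w1:F. ✗
w1: successors {w2}; Box Diamond not p there: w2:F. ✗
w2: successors {w3}; Box Diamond not p there: w3:F. ✗
w3: successors {w4}; Box Diamond not p there: w4:T. ✓
w4: successors {w5}; Box Diamond not p there: w5:F. ✗
w5: successors {w6}; Box Diamond not p there: w6:F. ✗
w6: successors {w7}; Box Diamond not p there: w7:T. ✓
w7: no successors, so Diamond Box Diamond not p fails. ✗
Satisfying worlds: {w3, w6}.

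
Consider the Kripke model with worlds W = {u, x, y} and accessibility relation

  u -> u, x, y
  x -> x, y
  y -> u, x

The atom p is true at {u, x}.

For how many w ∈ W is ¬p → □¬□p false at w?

u: ¬p is F, □¬□p is F. ✓
x: ¬p is F, □¬□p is F. ✓
y: ¬p is T, □¬□p is T. ✓
Satisfying worlds: {u, x, y}.
So ¬p → □¬□p fails at the other 0 worlds.

0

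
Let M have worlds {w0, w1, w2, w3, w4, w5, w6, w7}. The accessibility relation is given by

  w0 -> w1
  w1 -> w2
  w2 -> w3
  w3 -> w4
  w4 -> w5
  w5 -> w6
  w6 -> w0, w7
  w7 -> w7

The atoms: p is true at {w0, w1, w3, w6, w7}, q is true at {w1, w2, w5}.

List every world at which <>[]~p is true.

{w0, w2, w3}

w0: successors {w1}; []~p there: w1:T. ✓
w1: successors {w2}; []~p there: w2:F. ✗
w2: successors {w3}; []~p there: w3:T. ✓
w3: successors {w4}; []~p there: w4:T. ✓
w4: successors {w5}; []~p there: w5:F. ✗
w5: successors {w6}; []~p there: w6:F. ✗
w6: successors {w0, w7}; []~p there: w0:F, w7:F. ✗
w7: successors {w7}; []~p there: w7:F. ✗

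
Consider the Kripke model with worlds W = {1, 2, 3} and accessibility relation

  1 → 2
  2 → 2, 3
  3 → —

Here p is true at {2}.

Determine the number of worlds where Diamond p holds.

2

1: successors {2}; p there: 2:T. ✓
2: successors {2, 3}; p there: 2:T, 3:F. ✓
3: no successors, so Diamond p fails. ✗
Satisfying worlds: {1, 2}.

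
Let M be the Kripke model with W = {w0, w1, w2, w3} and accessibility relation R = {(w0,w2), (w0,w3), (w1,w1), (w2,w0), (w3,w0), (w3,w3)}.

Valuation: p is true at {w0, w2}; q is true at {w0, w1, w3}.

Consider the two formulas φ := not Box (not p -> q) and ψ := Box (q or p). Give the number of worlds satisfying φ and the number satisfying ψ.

For not Box (not p -> q):
w0: Box (not p -> q) is T. ✗
w1: Box (not p -> q) is T. ✗
w2: Box (not p -> q) is T. ✗
w3: Box (not p -> q) is T. ✗
— 0 worlds.
For Box (q or p):
w0: successors {w2, w3}; q or p there: w2:T, w3:T. ✓
w1: successors {w1}; q or p there: w1:T. ✓
w2: successors {w0}; q or p there: w0:T. ✓
w3: successors {w0, w3}; q or p there: w0:T, w3:T. ✓
— 4 worlds.

0 and 4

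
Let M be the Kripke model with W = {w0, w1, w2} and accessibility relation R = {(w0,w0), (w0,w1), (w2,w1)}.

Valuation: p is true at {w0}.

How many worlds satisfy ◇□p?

w0: successors {w0, w1}; □p there: w0:F, w1:T. ✓
w1: no successors, so ◇□p fails. ✗
w2: successors {w1}; □p there: w1:T. ✓
Satisfying worlds: {w0, w2}.

2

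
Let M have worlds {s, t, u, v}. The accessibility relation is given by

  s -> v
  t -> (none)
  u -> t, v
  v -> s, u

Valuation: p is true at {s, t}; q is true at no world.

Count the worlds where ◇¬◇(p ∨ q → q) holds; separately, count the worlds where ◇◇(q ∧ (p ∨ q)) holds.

For ◇¬◇(p ∨ q → q):
s: successors {v}; ¬◇(p ∨ q → q) there: v:F. ✗
t: no successors, so ◇¬◇(p ∨ q → q) fails. ✗
u: successors {t, v}; ¬◇(p ∨ q → q) there: t:T, v:F. ✓
v: successors {s, u}; ¬◇(p ∨ q → q) there: s:F, u:F. ✗
— 1 world.
For ◇◇(q ∧ (p ∨ q)):
s: successors {v}; ◇(q ∧ (p ∨ q)) there: v:F. ✗
t: no successors, so ◇◇(q ∧ (p ∨ q)) fails. ✗
u: successors {t, v}; ◇(q ∧ (p ∨ q)) there: t:F, v:F. ✗
v: successors {s, u}; ◇(q ∧ (p ∨ q)) there: s:F, u:F. ✗
— 0 worlds.

1 and 0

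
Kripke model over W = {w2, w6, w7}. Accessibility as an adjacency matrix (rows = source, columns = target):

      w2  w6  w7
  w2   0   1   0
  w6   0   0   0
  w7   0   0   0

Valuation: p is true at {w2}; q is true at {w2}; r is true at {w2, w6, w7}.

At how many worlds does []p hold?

w2: successors {w6}; p there: w6:F. ✗
w6: no successors, so []p holds vacuously. ✓
w7: no successors, so []p holds vacuously. ✓
Satisfying worlds: {w6, w7}.

2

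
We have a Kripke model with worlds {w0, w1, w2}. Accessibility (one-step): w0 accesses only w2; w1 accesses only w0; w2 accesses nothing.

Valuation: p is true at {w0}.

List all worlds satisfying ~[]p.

w0: []p is F. ✓
w1: []p is T. ✗
w2: []p is T. ✗

{w0}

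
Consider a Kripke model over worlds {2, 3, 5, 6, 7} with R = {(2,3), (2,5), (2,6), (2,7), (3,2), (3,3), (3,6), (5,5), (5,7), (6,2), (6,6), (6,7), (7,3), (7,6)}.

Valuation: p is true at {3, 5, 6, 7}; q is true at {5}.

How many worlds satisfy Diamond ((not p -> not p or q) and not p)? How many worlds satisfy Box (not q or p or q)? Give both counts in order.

2 and 5

For Diamond ((not p -> not p or q) and not p):
2: successors {3, 5, 6, 7}; (not p -> not p or q) and not p there: 3:F, 5:F, 6:F, 7:F. ✗
3: successors {2, 3, 6}; (not p -> not p or q) and not p there: 2:T, 3:F, 6:F. ✓
5: successors {5, 7}; (not p -> not p or q) and not p there: 5:F, 7:F. ✗
6: successors {2, 6, 7}; (not p -> not p or q) and not p there: 2:T, 6:F, 7:F. ✓
7: successors {3, 6}; (not p -> not p or q) and not p there: 3:F, 6:F. ✗
— 2 worlds.
For Box (not q or p or q):
2: successors {3, 5, 6, 7}; not q or p or q there: 3:T, 5:T, 6:T, 7:T. ✓
3: successors {2, 3, 6}; not q or p or q there: 2:T, 3:T, 6:T. ✓
5: successors {5, 7}; not q or p or q there: 5:T, 7:T. ✓
6: successors {2, 6, 7}; not q or p or q there: 2:T, 6:T, 7:T. ✓
7: successors {3, 6}; not q or p or q there: 3:T, 6:T. ✓
— 5 worlds.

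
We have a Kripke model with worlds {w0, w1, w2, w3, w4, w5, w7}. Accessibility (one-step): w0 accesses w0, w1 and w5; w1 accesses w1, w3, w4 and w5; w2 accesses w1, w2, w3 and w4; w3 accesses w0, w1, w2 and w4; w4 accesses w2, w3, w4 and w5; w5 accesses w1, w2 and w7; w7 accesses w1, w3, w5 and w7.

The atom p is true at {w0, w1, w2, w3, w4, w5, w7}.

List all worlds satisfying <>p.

{w0, w1, w2, w3, w4, w5, w7}

w0: successors {w0, w1, w5}; p there: w0:T, w1:T, w5:T. ✓
w1: successors {w1, w3, w4, w5}; p there: w1:T, w3:T, w4:T, w5:T. ✓
w2: successors {w1, w2, w3, w4}; p there: w1:T, w2:T, w3:T, w4:T. ✓
w3: successors {w0, w1, w2, w4}; p there: w0:T, w1:T, w2:T, w4:T. ✓
w4: successors {w2, w3, w4, w5}; p there: w2:T, w3:T, w4:T, w5:T. ✓
w5: successors {w1, w2, w7}; p there: w1:T, w2:T, w7:T. ✓
w7: successors {w1, w3, w5, w7}; p there: w1:T, w3:T, w5:T, w7:T. ✓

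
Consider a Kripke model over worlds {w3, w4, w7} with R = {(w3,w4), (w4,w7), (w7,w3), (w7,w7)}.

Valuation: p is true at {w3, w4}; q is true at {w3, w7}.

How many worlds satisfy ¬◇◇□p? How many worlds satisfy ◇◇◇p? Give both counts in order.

For ¬◇◇□p:
w3: ◇◇□p is F. ✓
w4: ◇◇□p is T. ✗
w7: ◇◇□p is T. ✗
— 1 world.
For ◇◇◇p:
w3: successors {w4}; ◇◇p there: w4:T. ✓
w4: successors {w7}; ◇◇p there: w7:T. ✓
w7: successors {w3, w7}; ◇◇p there: w3:F, w7:T. ✓
— 3 worlds.

1 and 3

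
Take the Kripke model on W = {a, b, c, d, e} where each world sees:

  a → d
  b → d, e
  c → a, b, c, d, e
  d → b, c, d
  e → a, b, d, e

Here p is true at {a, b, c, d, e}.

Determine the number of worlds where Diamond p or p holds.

5

a: Diamond p is T, p is T. ✓
b: Diamond p is T, p is T. ✓
c: Diamond p is T, p is T. ✓
d: Diamond p is T, p is T. ✓
e: Diamond p is T, p is T. ✓
Satisfying worlds: {a, b, c, d, e}.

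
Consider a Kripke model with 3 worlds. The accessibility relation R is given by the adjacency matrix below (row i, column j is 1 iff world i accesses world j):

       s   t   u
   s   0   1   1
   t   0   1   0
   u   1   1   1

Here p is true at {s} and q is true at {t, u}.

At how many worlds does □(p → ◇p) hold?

2

s: successors {t, u}; p → ◇p there: t:T, u:T. ✓
t: successors {t}; p → ◇p there: t:T. ✓
u: successors {s, t, u}; p → ◇p there: s:F, t:T, u:T. ✗
Satisfying worlds: {s, t}.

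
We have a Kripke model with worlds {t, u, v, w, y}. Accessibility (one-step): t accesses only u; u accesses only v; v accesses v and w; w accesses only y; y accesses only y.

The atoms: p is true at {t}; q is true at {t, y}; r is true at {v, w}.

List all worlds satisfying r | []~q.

t: r is F, []~q is T. ✓
u: r is F, []~q is T. ✓
v: r is T, []~q is T. ✓
w: r is T, []~q is F. ✓
y: r is F, []~q is F. ✗

{t, u, v, w}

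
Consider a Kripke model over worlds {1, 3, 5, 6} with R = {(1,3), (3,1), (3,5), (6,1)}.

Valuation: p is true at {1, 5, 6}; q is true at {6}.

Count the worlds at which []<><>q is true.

1: successors {3}; <><>q there: 3:F. ✗
3: successors {1, 5}; <><>q there: 1:F, 5:F. ✗
5: no successors, so []<><>q holds vacuously. ✓
6: successors {1}; <><>q there: 1:F. ✗
Satisfying worlds: {5}.

1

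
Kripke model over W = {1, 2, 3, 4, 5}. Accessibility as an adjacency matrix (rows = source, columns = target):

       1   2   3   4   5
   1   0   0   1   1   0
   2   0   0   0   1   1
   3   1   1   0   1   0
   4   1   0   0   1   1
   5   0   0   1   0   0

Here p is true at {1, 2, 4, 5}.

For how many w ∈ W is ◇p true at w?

4

1: successors {3, 4}; p there: 3:F, 4:T. ✓
2: successors {4, 5}; p there: 4:T, 5:T. ✓
3: successors {1, 2, 4}; p there: 1:T, 2:T, 4:T. ✓
4: successors {1, 4, 5}; p there: 1:T, 4:T, 5:T. ✓
5: successors {3}; p there: 3:F. ✗
Satisfying worlds: {1, 2, 3, 4}.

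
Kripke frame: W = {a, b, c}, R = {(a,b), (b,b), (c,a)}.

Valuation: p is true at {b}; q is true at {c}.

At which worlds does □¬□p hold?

∅

a: successors {b}; ¬□p there: b:F. ✗
b: successors {b}; ¬□p there: b:F. ✗
c: successors {a}; ¬□p there: a:F. ✗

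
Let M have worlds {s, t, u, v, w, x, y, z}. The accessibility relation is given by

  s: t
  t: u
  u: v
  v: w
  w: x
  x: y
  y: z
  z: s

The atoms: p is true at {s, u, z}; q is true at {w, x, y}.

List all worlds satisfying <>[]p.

s: successors {t}; []p there: t:T. ✓
t: successors {u}; []p there: u:F. ✗
u: successors {v}; []p there: v:F. ✗
v: successors {w}; []p there: w:F. ✗
w: successors {x}; []p there: x:F. ✗
x: successors {y}; []p there: y:T. ✓
y: successors {z}; []p there: z:T. ✓
z: successors {s}; []p there: s:F. ✗

{s, x, y}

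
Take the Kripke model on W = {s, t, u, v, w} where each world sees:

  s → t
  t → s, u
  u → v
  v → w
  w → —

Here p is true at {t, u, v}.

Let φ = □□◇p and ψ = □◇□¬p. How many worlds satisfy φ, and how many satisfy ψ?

3 and 2

For □□◇p:
s: successors {t}; □◇p there: t:T. ✓
t: successors {s, u}; □◇p there: s:T, u:F. ✗
u: successors {v}; □◇p there: v:F. ✗
v: successors {w}; □◇p there: w:T. ✓
w: no successors, so □□◇p holds vacuously. ✓
— 3 worlds.
For □◇□¬p:
s: successors {t}; ◇□¬p there: t:F. ✗
t: successors {s, u}; ◇□¬p there: s:F, u:T. ✗
u: successors {v}; ◇□¬p there: v:T. ✓
v: successors {w}; ◇□¬p there: w:F. ✗
w: no successors, so □◇□¬p holds vacuously. ✓
— 2 worlds.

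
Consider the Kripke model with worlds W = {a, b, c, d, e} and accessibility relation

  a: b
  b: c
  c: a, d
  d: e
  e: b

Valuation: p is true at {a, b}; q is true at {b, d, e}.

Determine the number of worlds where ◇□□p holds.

1

a: successors {b}; □□p there: b:F. ✗
b: successors {c}; □□p there: c:F. ✗
c: successors {a, d}; □□p there: a:F, d:T. ✓
d: successors {e}; □□p there: e:F. ✗
e: successors {b}; □□p there: b:F. ✗
Satisfying worlds: {c}.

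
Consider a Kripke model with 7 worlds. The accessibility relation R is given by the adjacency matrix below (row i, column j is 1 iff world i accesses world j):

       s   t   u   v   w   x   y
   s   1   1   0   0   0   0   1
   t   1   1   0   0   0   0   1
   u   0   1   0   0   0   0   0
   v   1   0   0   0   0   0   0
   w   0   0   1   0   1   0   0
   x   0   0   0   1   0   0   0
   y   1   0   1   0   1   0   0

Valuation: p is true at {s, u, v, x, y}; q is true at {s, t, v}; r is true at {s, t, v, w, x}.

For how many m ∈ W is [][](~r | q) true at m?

s: successors {s, t, y}; [](~r | q) there: s:T, t:T, y:F. ✗
t: successors {s, t, y}; [](~r | q) there: s:T, t:T, y:F. ✗
u: successors {t}; [](~r | q) there: t:T. ✓
v: successors {s}; [](~r | q) there: s:T. ✓
w: successors {u, w}; [](~r | q) there: u:T, w:F. ✗
x: successors {v}; [](~r | q) there: v:T. ✓
y: successors {s, u, w}; [](~r | q) there: s:T, u:T, w:F. ✗
Satisfying worlds: {u, v, x}.

3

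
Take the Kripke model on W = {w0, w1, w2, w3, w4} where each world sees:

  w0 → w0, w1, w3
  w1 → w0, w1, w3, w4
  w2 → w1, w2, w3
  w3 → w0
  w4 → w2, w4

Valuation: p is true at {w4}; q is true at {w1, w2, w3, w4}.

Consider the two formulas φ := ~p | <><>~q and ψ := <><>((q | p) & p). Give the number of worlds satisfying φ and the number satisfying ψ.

For ~p | <><>~q:
w0: ~p is T, <><>~q is T. ✓
w1: ~p is T, <><>~q is T. ✓
w2: ~p is T, <><>~q is T. ✓
w3: ~p is T, <><>~q is T. ✓
w4: ~p is F, <><>~q is F. ✗
— 4 worlds.
For <><>((q | p) & p):
w0: successors {w0, w1, w3}; <>((q | p) & p) there: w0:F, w1:T, w3:F. ✓
w1: successors {w0, w1, w3, w4}; <>((q | p) & p) there: w0:F, w1:T, w3:F, w4:T. ✓
w2: successors {w1, w2, w3}; <>((q | p) & p) there: w1:T, w2:F, w3:F. ✓
w3: successors {w0}; <>((q | p) & p) there: w0:F. ✗
w4: successors {w2, w4}; <>((q | p) & p) there: w2:F, w4:T. ✓
— 4 worlds.

4 and 4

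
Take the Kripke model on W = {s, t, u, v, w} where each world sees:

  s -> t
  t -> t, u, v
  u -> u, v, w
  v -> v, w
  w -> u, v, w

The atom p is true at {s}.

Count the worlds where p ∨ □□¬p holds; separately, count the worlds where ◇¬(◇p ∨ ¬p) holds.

For p ∨ □□¬p:
s: p is T, □□¬p is T. ✓
t: p is F, □□¬p is T. ✓
u: p is F, □□¬p is T. ✓
v: p is F, □□¬p is T. ✓
w: p is F, □□¬p is T. ✓
— 5 worlds.
For ◇¬(◇p ∨ ¬p):
s: successors {t}; ¬(◇p ∨ ¬p) there: t:F. ✗
t: successors {t, u, v}; ¬(◇p ∨ ¬p) there: t:F, u:F, v:F. ✗
u: successors {u, v, w}; ¬(◇p ∨ ¬p) there: u:F, v:F, w:F. ✗
v: successors {v, w}; ¬(◇p ∨ ¬p) there: v:F, w:F. ✗
w: successors {u, v, w}; ¬(◇p ∨ ¬p) there: u:F, v:F, w:F. ✗
— 0 worlds.

5 and 0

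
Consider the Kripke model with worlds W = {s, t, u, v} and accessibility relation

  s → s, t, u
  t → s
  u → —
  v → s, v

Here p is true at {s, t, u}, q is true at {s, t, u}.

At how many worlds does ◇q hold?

3

s: successors {s, t, u}; q there: s:T, t:T, u:T. ✓
t: successors {s}; q there: s:T. ✓
u: no successors, so ◇q fails. ✗
v: successors {s, v}; q there: s:T, v:F. ✓
Satisfying worlds: {s, t, v}.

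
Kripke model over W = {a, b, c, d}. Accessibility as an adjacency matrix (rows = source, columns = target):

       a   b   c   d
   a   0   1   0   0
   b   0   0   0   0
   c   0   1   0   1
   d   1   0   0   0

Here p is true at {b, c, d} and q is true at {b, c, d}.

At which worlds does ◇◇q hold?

{d}

a: successors {b}; ◇q there: b:F. ✗
b: no successors, so ◇◇q fails. ✗
c: successors {b, d}; ◇q there: b:F, d:F. ✗
d: successors {a}; ◇q there: a:T. ✓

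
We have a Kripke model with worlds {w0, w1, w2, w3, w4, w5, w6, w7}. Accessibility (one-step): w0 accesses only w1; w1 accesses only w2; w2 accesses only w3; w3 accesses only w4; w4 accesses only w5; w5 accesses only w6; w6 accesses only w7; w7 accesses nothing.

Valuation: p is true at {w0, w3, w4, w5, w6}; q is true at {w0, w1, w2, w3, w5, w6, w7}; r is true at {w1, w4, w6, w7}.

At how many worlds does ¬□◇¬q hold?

6

w0: □◇¬q is F. ✓
w1: □◇¬q is F. ✓
w2: □◇¬q is T. ✗
w3: □◇¬q is F. ✓
w4: □◇¬q is F. ✓
w5: □◇¬q is F. ✓
w6: □◇¬q is F. ✓
w7: □◇¬q is T. ✗
Satisfying worlds: {w0, w1, w3, w4, w5, w6}.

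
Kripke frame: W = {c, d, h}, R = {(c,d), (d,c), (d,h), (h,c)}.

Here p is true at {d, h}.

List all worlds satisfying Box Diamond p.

{c, h}

c: successors {d}; Diamond p there: d:T. ✓
d: successors {c, h}; Diamond p there: c:T, h:F. ✗
h: successors {c}; Diamond p there: c:T. ✓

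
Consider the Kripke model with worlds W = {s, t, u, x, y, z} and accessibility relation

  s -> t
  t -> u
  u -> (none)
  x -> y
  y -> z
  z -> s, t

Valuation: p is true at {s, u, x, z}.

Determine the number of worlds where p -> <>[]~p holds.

s: p is T, <>[]~p is F. ✗
t: p is F, <>[]~p is T. ✓
u: p is T, <>[]~p is F. ✗
x: p is T, <>[]~p is F. ✗
y: p is F, <>[]~p is F. ✓
z: p is T, <>[]~p is T. ✓
Satisfying worlds: {t, y, z}.

3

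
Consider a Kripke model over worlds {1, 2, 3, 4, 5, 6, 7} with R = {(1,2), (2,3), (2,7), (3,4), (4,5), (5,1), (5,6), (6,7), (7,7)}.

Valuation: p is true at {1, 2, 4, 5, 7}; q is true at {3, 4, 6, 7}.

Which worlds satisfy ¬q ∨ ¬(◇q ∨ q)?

1: ¬q is T, ¬(◇q ∨ q) is T. ✓
2: ¬q is T, ¬(◇q ∨ q) is F. ✓
3: ¬q is F, ¬(◇q ∨ q) is F. ✗
4: ¬q is F, ¬(◇q ∨ q) is F. ✗
5: ¬q is T, ¬(◇q ∨ q) is F. ✓
6: ¬q is F, ¬(◇q ∨ q) is F. ✗
7: ¬q is F, ¬(◇q ∨ q) is F. ✗

{1, 2, 5}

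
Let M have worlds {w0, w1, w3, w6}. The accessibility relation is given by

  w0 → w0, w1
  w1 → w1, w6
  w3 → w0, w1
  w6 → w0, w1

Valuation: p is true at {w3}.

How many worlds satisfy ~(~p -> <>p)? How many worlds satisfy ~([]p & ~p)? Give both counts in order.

3 and 4

For ~(~p -> <>p):
w0: ~p -> <>p is F. ✓
w1: ~p -> <>p is F. ✓
w3: ~p -> <>p is T. ✗
w6: ~p -> <>p is F. ✓
— 3 worlds.
For ~([]p & ~p):
w0: []p & ~p is F. ✓
w1: []p & ~p is F. ✓
w3: []p & ~p is F. ✓
w6: []p & ~p is F. ✓
— 4 worlds.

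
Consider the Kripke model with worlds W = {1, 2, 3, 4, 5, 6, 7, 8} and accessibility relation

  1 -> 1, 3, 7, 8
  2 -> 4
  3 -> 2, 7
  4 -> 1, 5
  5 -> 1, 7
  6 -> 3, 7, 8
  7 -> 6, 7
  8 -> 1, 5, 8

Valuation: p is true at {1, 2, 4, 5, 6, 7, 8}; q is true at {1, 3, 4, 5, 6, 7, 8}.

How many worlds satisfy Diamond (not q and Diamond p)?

1: successors {1, 3, 7, 8}; not q and Diamond p there: 1:F, 3:F, 7:F, 8:F. ✗
2: successors {4}; not q and Diamond p there: 4:F. ✗
3: successors {2, 7}; not q and Diamond p there: 2:T, 7:F. ✓
4: successors {1, 5}; not q and Diamond p there: 1:F, 5:F. ✗
5: successors {1, 7}; not q and Diamond p there: 1:F, 7:F. ✗
6: successors {3, 7, 8}; not q and Diamond p there: 3:F, 7:F, 8:F. ✗
7: successors {6, 7}; not q and Diamond p there: 6:F, 7:F. ✗
8: successors {1, 5, 8}; not q and Diamond p there: 1:F, 5:F, 8:F. ✗
Satisfying worlds: {3}.

1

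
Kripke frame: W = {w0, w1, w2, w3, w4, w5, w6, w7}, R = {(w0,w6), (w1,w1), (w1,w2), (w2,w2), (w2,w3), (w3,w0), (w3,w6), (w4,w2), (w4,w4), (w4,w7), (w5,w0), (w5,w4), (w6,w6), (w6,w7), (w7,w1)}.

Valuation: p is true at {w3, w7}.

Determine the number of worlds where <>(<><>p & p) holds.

w0: successors {w6}; <><>p & p there: w6:F. ✗
w1: successors {w1, w2}; <><>p & p there: w1:F, w2:F. ✗
w2: successors {w2, w3}; <><>p & p there: w2:F, w3:T. ✓
w3: successors {w0, w6}; <><>p & p there: w0:F, w6:F. ✗
w4: successors {w2, w4, w7}; <><>p & p there: w2:F, w4:F, w7:F. ✗
w5: successors {w0, w4}; <><>p & p there: w0:F, w4:F. ✗
w6: successors {w6, w7}; <><>p & p there: w6:F, w7:F. ✗
w7: successors {w1}; <><>p & p there: w1:F. ✗
Satisfying worlds: {w2}.

1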